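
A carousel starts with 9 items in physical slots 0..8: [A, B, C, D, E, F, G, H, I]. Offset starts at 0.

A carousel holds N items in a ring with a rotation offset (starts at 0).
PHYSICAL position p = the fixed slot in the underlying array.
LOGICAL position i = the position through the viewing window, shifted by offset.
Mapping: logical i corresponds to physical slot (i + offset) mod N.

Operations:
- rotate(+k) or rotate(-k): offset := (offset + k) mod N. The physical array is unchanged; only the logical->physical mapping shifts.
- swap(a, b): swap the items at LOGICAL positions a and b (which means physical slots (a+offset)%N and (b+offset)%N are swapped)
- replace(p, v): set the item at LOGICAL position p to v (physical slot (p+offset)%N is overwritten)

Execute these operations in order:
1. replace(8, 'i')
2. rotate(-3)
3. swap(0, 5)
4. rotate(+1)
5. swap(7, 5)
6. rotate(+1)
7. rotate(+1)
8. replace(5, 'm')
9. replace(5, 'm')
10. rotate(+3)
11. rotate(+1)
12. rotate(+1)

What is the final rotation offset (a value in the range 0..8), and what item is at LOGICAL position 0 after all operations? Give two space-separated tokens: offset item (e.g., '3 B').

Answer: 5 m

Derivation:
After op 1 (replace(8, 'i')): offset=0, physical=[A,B,C,D,E,F,G,H,i], logical=[A,B,C,D,E,F,G,H,i]
After op 2 (rotate(-3)): offset=6, physical=[A,B,C,D,E,F,G,H,i], logical=[G,H,i,A,B,C,D,E,F]
After op 3 (swap(0, 5)): offset=6, physical=[A,B,G,D,E,F,C,H,i], logical=[C,H,i,A,B,G,D,E,F]
After op 4 (rotate(+1)): offset=7, physical=[A,B,G,D,E,F,C,H,i], logical=[H,i,A,B,G,D,E,F,C]
After op 5 (swap(7, 5)): offset=7, physical=[A,B,G,F,E,D,C,H,i], logical=[H,i,A,B,G,F,E,D,C]
After op 6 (rotate(+1)): offset=8, physical=[A,B,G,F,E,D,C,H,i], logical=[i,A,B,G,F,E,D,C,H]
After op 7 (rotate(+1)): offset=0, physical=[A,B,G,F,E,D,C,H,i], logical=[A,B,G,F,E,D,C,H,i]
After op 8 (replace(5, 'm')): offset=0, physical=[A,B,G,F,E,m,C,H,i], logical=[A,B,G,F,E,m,C,H,i]
After op 9 (replace(5, 'm')): offset=0, physical=[A,B,G,F,E,m,C,H,i], logical=[A,B,G,F,E,m,C,H,i]
After op 10 (rotate(+3)): offset=3, physical=[A,B,G,F,E,m,C,H,i], logical=[F,E,m,C,H,i,A,B,G]
After op 11 (rotate(+1)): offset=4, physical=[A,B,G,F,E,m,C,H,i], logical=[E,m,C,H,i,A,B,G,F]
After op 12 (rotate(+1)): offset=5, physical=[A,B,G,F,E,m,C,H,i], logical=[m,C,H,i,A,B,G,F,E]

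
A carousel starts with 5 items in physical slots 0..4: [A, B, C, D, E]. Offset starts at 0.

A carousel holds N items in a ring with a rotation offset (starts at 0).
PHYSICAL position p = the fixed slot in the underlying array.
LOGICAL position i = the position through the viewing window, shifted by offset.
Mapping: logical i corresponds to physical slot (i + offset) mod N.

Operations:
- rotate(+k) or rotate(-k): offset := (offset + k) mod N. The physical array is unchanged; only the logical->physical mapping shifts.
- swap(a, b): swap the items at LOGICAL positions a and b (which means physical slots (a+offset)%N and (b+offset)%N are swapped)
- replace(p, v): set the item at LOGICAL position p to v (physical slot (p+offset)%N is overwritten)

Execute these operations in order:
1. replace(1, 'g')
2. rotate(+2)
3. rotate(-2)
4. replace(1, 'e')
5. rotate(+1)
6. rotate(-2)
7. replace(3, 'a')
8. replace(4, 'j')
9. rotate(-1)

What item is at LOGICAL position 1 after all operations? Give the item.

Answer: E

Derivation:
After op 1 (replace(1, 'g')): offset=0, physical=[A,g,C,D,E], logical=[A,g,C,D,E]
After op 2 (rotate(+2)): offset=2, physical=[A,g,C,D,E], logical=[C,D,E,A,g]
After op 3 (rotate(-2)): offset=0, physical=[A,g,C,D,E], logical=[A,g,C,D,E]
After op 4 (replace(1, 'e')): offset=0, physical=[A,e,C,D,E], logical=[A,e,C,D,E]
After op 5 (rotate(+1)): offset=1, physical=[A,e,C,D,E], logical=[e,C,D,E,A]
After op 6 (rotate(-2)): offset=4, physical=[A,e,C,D,E], logical=[E,A,e,C,D]
After op 7 (replace(3, 'a')): offset=4, physical=[A,e,a,D,E], logical=[E,A,e,a,D]
After op 8 (replace(4, 'j')): offset=4, physical=[A,e,a,j,E], logical=[E,A,e,a,j]
After op 9 (rotate(-1)): offset=3, physical=[A,e,a,j,E], logical=[j,E,A,e,a]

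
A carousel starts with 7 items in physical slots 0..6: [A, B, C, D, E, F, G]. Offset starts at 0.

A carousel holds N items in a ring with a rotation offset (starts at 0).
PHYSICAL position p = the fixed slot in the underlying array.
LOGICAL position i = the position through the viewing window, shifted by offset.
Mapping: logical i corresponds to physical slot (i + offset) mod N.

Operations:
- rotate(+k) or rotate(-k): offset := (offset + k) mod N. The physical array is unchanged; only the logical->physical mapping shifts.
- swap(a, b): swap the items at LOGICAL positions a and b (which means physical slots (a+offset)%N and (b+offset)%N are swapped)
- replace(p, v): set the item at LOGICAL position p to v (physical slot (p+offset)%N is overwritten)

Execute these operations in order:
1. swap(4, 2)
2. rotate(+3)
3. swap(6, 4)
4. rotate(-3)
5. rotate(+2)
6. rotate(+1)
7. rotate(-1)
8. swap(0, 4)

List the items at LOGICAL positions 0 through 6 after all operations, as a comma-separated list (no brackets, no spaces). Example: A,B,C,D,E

After op 1 (swap(4, 2)): offset=0, physical=[A,B,E,D,C,F,G], logical=[A,B,E,D,C,F,G]
After op 2 (rotate(+3)): offset=3, physical=[A,B,E,D,C,F,G], logical=[D,C,F,G,A,B,E]
After op 3 (swap(6, 4)): offset=3, physical=[E,B,A,D,C,F,G], logical=[D,C,F,G,E,B,A]
After op 4 (rotate(-3)): offset=0, physical=[E,B,A,D,C,F,G], logical=[E,B,A,D,C,F,G]
After op 5 (rotate(+2)): offset=2, physical=[E,B,A,D,C,F,G], logical=[A,D,C,F,G,E,B]
After op 6 (rotate(+1)): offset=3, physical=[E,B,A,D,C,F,G], logical=[D,C,F,G,E,B,A]
After op 7 (rotate(-1)): offset=2, physical=[E,B,A,D,C,F,G], logical=[A,D,C,F,G,E,B]
After op 8 (swap(0, 4)): offset=2, physical=[E,B,G,D,C,F,A], logical=[G,D,C,F,A,E,B]

Answer: G,D,C,F,A,E,B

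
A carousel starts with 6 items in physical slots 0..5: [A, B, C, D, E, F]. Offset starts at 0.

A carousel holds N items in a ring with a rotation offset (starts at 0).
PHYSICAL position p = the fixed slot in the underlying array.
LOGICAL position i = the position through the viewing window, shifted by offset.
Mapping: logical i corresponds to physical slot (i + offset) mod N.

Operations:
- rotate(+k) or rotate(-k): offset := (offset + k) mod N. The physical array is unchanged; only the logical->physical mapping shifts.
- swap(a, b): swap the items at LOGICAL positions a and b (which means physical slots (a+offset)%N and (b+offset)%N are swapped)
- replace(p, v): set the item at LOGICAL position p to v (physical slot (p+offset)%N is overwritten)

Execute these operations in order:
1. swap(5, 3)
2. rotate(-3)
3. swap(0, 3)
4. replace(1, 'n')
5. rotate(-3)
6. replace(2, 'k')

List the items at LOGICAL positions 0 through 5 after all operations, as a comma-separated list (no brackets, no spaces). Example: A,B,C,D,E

After op 1 (swap(5, 3)): offset=0, physical=[A,B,C,F,E,D], logical=[A,B,C,F,E,D]
After op 2 (rotate(-3)): offset=3, physical=[A,B,C,F,E,D], logical=[F,E,D,A,B,C]
After op 3 (swap(0, 3)): offset=3, physical=[F,B,C,A,E,D], logical=[A,E,D,F,B,C]
After op 4 (replace(1, 'n')): offset=3, physical=[F,B,C,A,n,D], logical=[A,n,D,F,B,C]
After op 5 (rotate(-3)): offset=0, physical=[F,B,C,A,n,D], logical=[F,B,C,A,n,D]
After op 6 (replace(2, 'k')): offset=0, physical=[F,B,k,A,n,D], logical=[F,B,k,A,n,D]

Answer: F,B,k,A,n,D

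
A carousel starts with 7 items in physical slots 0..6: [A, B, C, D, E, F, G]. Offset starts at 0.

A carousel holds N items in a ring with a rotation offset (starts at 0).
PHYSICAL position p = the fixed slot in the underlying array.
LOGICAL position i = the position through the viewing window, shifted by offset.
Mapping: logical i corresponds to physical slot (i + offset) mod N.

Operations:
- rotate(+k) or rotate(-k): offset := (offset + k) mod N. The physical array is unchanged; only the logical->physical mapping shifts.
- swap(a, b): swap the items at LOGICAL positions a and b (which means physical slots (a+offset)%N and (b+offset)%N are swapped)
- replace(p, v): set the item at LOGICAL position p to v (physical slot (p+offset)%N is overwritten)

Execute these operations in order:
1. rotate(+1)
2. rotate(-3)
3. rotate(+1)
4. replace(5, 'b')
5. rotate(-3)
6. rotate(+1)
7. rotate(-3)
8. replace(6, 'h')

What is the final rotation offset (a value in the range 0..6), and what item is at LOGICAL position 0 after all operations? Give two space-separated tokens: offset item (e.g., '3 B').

After op 1 (rotate(+1)): offset=1, physical=[A,B,C,D,E,F,G], logical=[B,C,D,E,F,G,A]
After op 2 (rotate(-3)): offset=5, physical=[A,B,C,D,E,F,G], logical=[F,G,A,B,C,D,E]
After op 3 (rotate(+1)): offset=6, physical=[A,B,C,D,E,F,G], logical=[G,A,B,C,D,E,F]
After op 4 (replace(5, 'b')): offset=6, physical=[A,B,C,D,b,F,G], logical=[G,A,B,C,D,b,F]
After op 5 (rotate(-3)): offset=3, physical=[A,B,C,D,b,F,G], logical=[D,b,F,G,A,B,C]
After op 6 (rotate(+1)): offset=4, physical=[A,B,C,D,b,F,G], logical=[b,F,G,A,B,C,D]
After op 7 (rotate(-3)): offset=1, physical=[A,B,C,D,b,F,G], logical=[B,C,D,b,F,G,A]
After op 8 (replace(6, 'h')): offset=1, physical=[h,B,C,D,b,F,G], logical=[B,C,D,b,F,G,h]

Answer: 1 B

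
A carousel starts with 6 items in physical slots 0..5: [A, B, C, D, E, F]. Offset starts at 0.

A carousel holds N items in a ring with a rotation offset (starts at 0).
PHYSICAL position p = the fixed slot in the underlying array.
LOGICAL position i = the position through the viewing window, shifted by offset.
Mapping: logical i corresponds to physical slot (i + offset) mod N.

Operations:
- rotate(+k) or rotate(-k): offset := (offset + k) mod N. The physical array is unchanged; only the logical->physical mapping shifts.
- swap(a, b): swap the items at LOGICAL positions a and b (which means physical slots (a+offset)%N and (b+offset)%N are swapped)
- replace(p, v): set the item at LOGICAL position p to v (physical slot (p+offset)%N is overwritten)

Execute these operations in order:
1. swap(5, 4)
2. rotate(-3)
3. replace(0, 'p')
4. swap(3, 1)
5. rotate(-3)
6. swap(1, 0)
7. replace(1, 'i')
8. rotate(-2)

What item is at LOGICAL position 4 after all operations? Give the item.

After op 1 (swap(5, 4)): offset=0, physical=[A,B,C,D,F,E], logical=[A,B,C,D,F,E]
After op 2 (rotate(-3)): offset=3, physical=[A,B,C,D,F,E], logical=[D,F,E,A,B,C]
After op 3 (replace(0, 'p')): offset=3, physical=[A,B,C,p,F,E], logical=[p,F,E,A,B,C]
After op 4 (swap(3, 1)): offset=3, physical=[F,B,C,p,A,E], logical=[p,A,E,F,B,C]
After op 5 (rotate(-3)): offset=0, physical=[F,B,C,p,A,E], logical=[F,B,C,p,A,E]
After op 6 (swap(1, 0)): offset=0, physical=[B,F,C,p,A,E], logical=[B,F,C,p,A,E]
After op 7 (replace(1, 'i')): offset=0, physical=[B,i,C,p,A,E], logical=[B,i,C,p,A,E]
After op 8 (rotate(-2)): offset=4, physical=[B,i,C,p,A,E], logical=[A,E,B,i,C,p]

Answer: C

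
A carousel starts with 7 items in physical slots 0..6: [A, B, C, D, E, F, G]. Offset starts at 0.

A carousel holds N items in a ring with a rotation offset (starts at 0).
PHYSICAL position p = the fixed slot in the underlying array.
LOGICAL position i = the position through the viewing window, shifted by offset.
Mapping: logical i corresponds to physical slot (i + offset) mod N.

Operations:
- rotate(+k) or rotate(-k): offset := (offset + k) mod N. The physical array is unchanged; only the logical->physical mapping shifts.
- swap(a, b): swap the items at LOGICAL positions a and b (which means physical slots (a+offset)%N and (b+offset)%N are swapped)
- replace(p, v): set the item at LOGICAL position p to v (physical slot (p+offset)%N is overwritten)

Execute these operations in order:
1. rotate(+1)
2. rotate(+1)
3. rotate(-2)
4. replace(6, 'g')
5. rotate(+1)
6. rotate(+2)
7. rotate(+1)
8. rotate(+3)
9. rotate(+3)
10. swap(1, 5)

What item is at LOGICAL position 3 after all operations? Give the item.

After op 1 (rotate(+1)): offset=1, physical=[A,B,C,D,E,F,G], logical=[B,C,D,E,F,G,A]
After op 2 (rotate(+1)): offset=2, physical=[A,B,C,D,E,F,G], logical=[C,D,E,F,G,A,B]
After op 3 (rotate(-2)): offset=0, physical=[A,B,C,D,E,F,G], logical=[A,B,C,D,E,F,G]
After op 4 (replace(6, 'g')): offset=0, physical=[A,B,C,D,E,F,g], logical=[A,B,C,D,E,F,g]
After op 5 (rotate(+1)): offset=1, physical=[A,B,C,D,E,F,g], logical=[B,C,D,E,F,g,A]
After op 6 (rotate(+2)): offset=3, physical=[A,B,C,D,E,F,g], logical=[D,E,F,g,A,B,C]
After op 7 (rotate(+1)): offset=4, physical=[A,B,C,D,E,F,g], logical=[E,F,g,A,B,C,D]
After op 8 (rotate(+3)): offset=0, physical=[A,B,C,D,E,F,g], logical=[A,B,C,D,E,F,g]
After op 9 (rotate(+3)): offset=3, physical=[A,B,C,D,E,F,g], logical=[D,E,F,g,A,B,C]
After op 10 (swap(1, 5)): offset=3, physical=[A,E,C,D,B,F,g], logical=[D,B,F,g,A,E,C]

Answer: g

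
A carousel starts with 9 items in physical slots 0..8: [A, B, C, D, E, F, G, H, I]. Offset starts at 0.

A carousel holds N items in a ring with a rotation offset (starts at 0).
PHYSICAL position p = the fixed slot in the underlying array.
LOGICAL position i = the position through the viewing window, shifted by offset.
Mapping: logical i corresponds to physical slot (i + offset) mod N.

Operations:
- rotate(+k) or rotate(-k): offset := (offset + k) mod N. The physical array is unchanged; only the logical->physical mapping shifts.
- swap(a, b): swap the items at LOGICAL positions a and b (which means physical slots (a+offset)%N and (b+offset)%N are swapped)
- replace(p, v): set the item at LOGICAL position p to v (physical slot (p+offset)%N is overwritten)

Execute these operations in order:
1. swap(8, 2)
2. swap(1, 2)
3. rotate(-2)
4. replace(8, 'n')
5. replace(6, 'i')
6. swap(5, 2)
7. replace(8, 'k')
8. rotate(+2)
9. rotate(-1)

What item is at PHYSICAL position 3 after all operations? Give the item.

Answer: A

Derivation:
After op 1 (swap(8, 2)): offset=0, physical=[A,B,I,D,E,F,G,H,C], logical=[A,B,I,D,E,F,G,H,C]
After op 2 (swap(1, 2)): offset=0, physical=[A,I,B,D,E,F,G,H,C], logical=[A,I,B,D,E,F,G,H,C]
After op 3 (rotate(-2)): offset=7, physical=[A,I,B,D,E,F,G,H,C], logical=[H,C,A,I,B,D,E,F,G]
After op 4 (replace(8, 'n')): offset=7, physical=[A,I,B,D,E,F,n,H,C], logical=[H,C,A,I,B,D,E,F,n]
After op 5 (replace(6, 'i')): offset=7, physical=[A,I,B,D,i,F,n,H,C], logical=[H,C,A,I,B,D,i,F,n]
After op 6 (swap(5, 2)): offset=7, physical=[D,I,B,A,i,F,n,H,C], logical=[H,C,D,I,B,A,i,F,n]
After op 7 (replace(8, 'k')): offset=7, physical=[D,I,B,A,i,F,k,H,C], logical=[H,C,D,I,B,A,i,F,k]
After op 8 (rotate(+2)): offset=0, physical=[D,I,B,A,i,F,k,H,C], logical=[D,I,B,A,i,F,k,H,C]
After op 9 (rotate(-1)): offset=8, physical=[D,I,B,A,i,F,k,H,C], logical=[C,D,I,B,A,i,F,k,H]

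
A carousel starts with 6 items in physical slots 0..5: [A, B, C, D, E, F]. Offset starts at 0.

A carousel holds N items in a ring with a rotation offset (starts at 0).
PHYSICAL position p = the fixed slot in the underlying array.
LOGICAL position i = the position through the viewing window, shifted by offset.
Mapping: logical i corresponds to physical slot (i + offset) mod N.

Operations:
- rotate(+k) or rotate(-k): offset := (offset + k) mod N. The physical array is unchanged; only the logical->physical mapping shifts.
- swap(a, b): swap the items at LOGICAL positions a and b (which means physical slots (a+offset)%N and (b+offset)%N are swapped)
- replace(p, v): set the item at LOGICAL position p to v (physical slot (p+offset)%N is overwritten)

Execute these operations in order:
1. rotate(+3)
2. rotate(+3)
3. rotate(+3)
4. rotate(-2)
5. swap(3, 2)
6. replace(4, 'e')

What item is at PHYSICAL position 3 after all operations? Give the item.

After op 1 (rotate(+3)): offset=3, physical=[A,B,C,D,E,F], logical=[D,E,F,A,B,C]
After op 2 (rotate(+3)): offset=0, physical=[A,B,C,D,E,F], logical=[A,B,C,D,E,F]
After op 3 (rotate(+3)): offset=3, physical=[A,B,C,D,E,F], logical=[D,E,F,A,B,C]
After op 4 (rotate(-2)): offset=1, physical=[A,B,C,D,E,F], logical=[B,C,D,E,F,A]
After op 5 (swap(3, 2)): offset=1, physical=[A,B,C,E,D,F], logical=[B,C,E,D,F,A]
After op 6 (replace(4, 'e')): offset=1, physical=[A,B,C,E,D,e], logical=[B,C,E,D,e,A]

Answer: E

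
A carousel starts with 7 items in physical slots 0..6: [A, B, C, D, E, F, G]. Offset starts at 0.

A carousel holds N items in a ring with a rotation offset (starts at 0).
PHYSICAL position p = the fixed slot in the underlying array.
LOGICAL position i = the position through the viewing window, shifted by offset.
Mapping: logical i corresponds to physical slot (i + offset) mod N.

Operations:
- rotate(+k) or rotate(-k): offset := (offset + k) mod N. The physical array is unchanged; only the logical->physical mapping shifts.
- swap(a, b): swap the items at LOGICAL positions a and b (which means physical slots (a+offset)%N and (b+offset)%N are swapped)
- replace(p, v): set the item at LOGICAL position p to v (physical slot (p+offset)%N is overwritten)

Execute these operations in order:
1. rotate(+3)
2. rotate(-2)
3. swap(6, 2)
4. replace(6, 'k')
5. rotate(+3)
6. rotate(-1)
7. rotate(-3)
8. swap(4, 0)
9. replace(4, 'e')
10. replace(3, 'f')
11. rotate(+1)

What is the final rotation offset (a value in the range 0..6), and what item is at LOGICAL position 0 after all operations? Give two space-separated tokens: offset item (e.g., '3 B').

After op 1 (rotate(+3)): offset=3, physical=[A,B,C,D,E,F,G], logical=[D,E,F,G,A,B,C]
After op 2 (rotate(-2)): offset=1, physical=[A,B,C,D,E,F,G], logical=[B,C,D,E,F,G,A]
After op 3 (swap(6, 2)): offset=1, physical=[D,B,C,A,E,F,G], logical=[B,C,A,E,F,G,D]
After op 4 (replace(6, 'k')): offset=1, physical=[k,B,C,A,E,F,G], logical=[B,C,A,E,F,G,k]
After op 5 (rotate(+3)): offset=4, physical=[k,B,C,A,E,F,G], logical=[E,F,G,k,B,C,A]
After op 6 (rotate(-1)): offset=3, physical=[k,B,C,A,E,F,G], logical=[A,E,F,G,k,B,C]
After op 7 (rotate(-3)): offset=0, physical=[k,B,C,A,E,F,G], logical=[k,B,C,A,E,F,G]
After op 8 (swap(4, 0)): offset=0, physical=[E,B,C,A,k,F,G], logical=[E,B,C,A,k,F,G]
After op 9 (replace(4, 'e')): offset=0, physical=[E,B,C,A,e,F,G], logical=[E,B,C,A,e,F,G]
After op 10 (replace(3, 'f')): offset=0, physical=[E,B,C,f,e,F,G], logical=[E,B,C,f,e,F,G]
After op 11 (rotate(+1)): offset=1, physical=[E,B,C,f,e,F,G], logical=[B,C,f,e,F,G,E]

Answer: 1 B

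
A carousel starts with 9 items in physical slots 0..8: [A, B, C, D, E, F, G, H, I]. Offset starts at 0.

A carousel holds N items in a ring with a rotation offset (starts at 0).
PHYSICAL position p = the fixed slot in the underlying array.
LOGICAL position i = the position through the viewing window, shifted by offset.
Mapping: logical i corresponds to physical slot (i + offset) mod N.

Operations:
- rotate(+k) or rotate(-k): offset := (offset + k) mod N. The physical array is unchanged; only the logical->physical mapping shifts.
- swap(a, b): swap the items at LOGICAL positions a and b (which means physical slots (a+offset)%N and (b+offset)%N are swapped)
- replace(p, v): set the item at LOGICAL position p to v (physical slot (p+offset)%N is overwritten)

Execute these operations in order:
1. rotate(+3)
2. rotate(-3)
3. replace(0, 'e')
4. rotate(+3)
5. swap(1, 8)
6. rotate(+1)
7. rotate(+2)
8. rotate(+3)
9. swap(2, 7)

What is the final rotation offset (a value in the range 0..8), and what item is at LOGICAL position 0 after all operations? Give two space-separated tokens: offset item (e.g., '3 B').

After op 1 (rotate(+3)): offset=3, physical=[A,B,C,D,E,F,G,H,I], logical=[D,E,F,G,H,I,A,B,C]
After op 2 (rotate(-3)): offset=0, physical=[A,B,C,D,E,F,G,H,I], logical=[A,B,C,D,E,F,G,H,I]
After op 3 (replace(0, 'e')): offset=0, physical=[e,B,C,D,E,F,G,H,I], logical=[e,B,C,D,E,F,G,H,I]
After op 4 (rotate(+3)): offset=3, physical=[e,B,C,D,E,F,G,H,I], logical=[D,E,F,G,H,I,e,B,C]
After op 5 (swap(1, 8)): offset=3, physical=[e,B,E,D,C,F,G,H,I], logical=[D,C,F,G,H,I,e,B,E]
After op 6 (rotate(+1)): offset=4, physical=[e,B,E,D,C,F,G,H,I], logical=[C,F,G,H,I,e,B,E,D]
After op 7 (rotate(+2)): offset=6, physical=[e,B,E,D,C,F,G,H,I], logical=[G,H,I,e,B,E,D,C,F]
After op 8 (rotate(+3)): offset=0, physical=[e,B,E,D,C,F,G,H,I], logical=[e,B,E,D,C,F,G,H,I]
After op 9 (swap(2, 7)): offset=0, physical=[e,B,H,D,C,F,G,E,I], logical=[e,B,H,D,C,F,G,E,I]

Answer: 0 e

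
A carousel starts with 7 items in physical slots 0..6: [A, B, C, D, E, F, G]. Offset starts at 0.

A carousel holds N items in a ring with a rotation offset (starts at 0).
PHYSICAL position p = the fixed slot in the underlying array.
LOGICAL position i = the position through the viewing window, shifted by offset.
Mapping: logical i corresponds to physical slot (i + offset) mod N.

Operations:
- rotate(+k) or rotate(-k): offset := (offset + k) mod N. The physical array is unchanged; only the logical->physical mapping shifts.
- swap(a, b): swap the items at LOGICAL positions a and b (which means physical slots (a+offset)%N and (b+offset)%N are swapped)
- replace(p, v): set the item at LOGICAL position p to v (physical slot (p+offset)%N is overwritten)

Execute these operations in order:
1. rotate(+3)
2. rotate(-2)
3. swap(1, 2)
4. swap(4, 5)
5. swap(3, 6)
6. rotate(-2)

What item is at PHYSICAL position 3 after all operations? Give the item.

Answer: C

Derivation:
After op 1 (rotate(+3)): offset=3, physical=[A,B,C,D,E,F,G], logical=[D,E,F,G,A,B,C]
After op 2 (rotate(-2)): offset=1, physical=[A,B,C,D,E,F,G], logical=[B,C,D,E,F,G,A]
After op 3 (swap(1, 2)): offset=1, physical=[A,B,D,C,E,F,G], logical=[B,D,C,E,F,G,A]
After op 4 (swap(4, 5)): offset=1, physical=[A,B,D,C,E,G,F], logical=[B,D,C,E,G,F,A]
After op 5 (swap(3, 6)): offset=1, physical=[E,B,D,C,A,G,F], logical=[B,D,C,A,G,F,E]
After op 6 (rotate(-2)): offset=6, physical=[E,B,D,C,A,G,F], logical=[F,E,B,D,C,A,G]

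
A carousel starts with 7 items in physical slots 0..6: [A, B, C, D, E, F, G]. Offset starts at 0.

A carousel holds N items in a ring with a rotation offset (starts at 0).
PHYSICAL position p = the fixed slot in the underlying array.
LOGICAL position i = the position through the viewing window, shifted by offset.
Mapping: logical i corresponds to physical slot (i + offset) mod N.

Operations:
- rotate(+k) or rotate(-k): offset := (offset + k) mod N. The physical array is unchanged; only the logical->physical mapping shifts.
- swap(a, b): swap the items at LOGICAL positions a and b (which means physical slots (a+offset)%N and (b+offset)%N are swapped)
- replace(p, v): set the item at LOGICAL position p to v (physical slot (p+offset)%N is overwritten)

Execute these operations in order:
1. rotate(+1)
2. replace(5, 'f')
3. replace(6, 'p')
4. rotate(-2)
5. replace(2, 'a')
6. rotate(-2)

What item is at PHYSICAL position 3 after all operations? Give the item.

After op 1 (rotate(+1)): offset=1, physical=[A,B,C,D,E,F,G], logical=[B,C,D,E,F,G,A]
After op 2 (replace(5, 'f')): offset=1, physical=[A,B,C,D,E,F,f], logical=[B,C,D,E,F,f,A]
After op 3 (replace(6, 'p')): offset=1, physical=[p,B,C,D,E,F,f], logical=[B,C,D,E,F,f,p]
After op 4 (rotate(-2)): offset=6, physical=[p,B,C,D,E,F,f], logical=[f,p,B,C,D,E,F]
After op 5 (replace(2, 'a')): offset=6, physical=[p,a,C,D,E,F,f], logical=[f,p,a,C,D,E,F]
After op 6 (rotate(-2)): offset=4, physical=[p,a,C,D,E,F,f], logical=[E,F,f,p,a,C,D]

Answer: D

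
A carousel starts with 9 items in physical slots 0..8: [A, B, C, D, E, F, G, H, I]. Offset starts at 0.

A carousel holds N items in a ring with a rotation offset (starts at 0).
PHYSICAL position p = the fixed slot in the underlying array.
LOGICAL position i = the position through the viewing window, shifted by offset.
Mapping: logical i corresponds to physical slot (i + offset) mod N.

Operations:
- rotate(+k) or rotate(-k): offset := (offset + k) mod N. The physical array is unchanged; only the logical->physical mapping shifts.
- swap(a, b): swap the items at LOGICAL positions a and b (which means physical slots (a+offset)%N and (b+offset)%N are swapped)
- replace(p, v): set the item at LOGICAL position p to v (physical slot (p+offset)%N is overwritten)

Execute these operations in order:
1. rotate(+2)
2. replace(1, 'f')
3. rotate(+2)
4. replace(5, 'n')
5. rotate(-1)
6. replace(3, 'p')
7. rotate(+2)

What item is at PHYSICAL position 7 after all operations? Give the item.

Answer: H

Derivation:
After op 1 (rotate(+2)): offset=2, physical=[A,B,C,D,E,F,G,H,I], logical=[C,D,E,F,G,H,I,A,B]
After op 2 (replace(1, 'f')): offset=2, physical=[A,B,C,f,E,F,G,H,I], logical=[C,f,E,F,G,H,I,A,B]
After op 3 (rotate(+2)): offset=4, physical=[A,B,C,f,E,F,G,H,I], logical=[E,F,G,H,I,A,B,C,f]
After op 4 (replace(5, 'n')): offset=4, physical=[n,B,C,f,E,F,G,H,I], logical=[E,F,G,H,I,n,B,C,f]
After op 5 (rotate(-1)): offset=3, physical=[n,B,C,f,E,F,G,H,I], logical=[f,E,F,G,H,I,n,B,C]
After op 6 (replace(3, 'p')): offset=3, physical=[n,B,C,f,E,F,p,H,I], logical=[f,E,F,p,H,I,n,B,C]
After op 7 (rotate(+2)): offset=5, physical=[n,B,C,f,E,F,p,H,I], logical=[F,p,H,I,n,B,C,f,E]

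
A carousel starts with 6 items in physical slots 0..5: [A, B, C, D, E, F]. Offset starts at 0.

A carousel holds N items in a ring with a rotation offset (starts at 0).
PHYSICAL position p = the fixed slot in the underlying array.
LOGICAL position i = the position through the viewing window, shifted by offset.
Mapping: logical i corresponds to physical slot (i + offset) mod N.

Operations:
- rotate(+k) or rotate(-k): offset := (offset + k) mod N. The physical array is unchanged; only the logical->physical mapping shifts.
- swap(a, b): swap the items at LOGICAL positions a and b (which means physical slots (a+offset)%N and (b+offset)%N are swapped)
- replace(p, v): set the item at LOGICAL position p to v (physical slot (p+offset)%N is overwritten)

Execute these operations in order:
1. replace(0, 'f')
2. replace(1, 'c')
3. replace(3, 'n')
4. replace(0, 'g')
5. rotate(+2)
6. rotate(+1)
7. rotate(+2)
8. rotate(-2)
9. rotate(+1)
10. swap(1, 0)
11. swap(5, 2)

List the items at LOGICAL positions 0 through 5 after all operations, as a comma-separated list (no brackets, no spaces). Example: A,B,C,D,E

Answer: F,E,n,c,C,g

Derivation:
After op 1 (replace(0, 'f')): offset=0, physical=[f,B,C,D,E,F], logical=[f,B,C,D,E,F]
After op 2 (replace(1, 'c')): offset=0, physical=[f,c,C,D,E,F], logical=[f,c,C,D,E,F]
After op 3 (replace(3, 'n')): offset=0, physical=[f,c,C,n,E,F], logical=[f,c,C,n,E,F]
After op 4 (replace(0, 'g')): offset=0, physical=[g,c,C,n,E,F], logical=[g,c,C,n,E,F]
After op 5 (rotate(+2)): offset=2, physical=[g,c,C,n,E,F], logical=[C,n,E,F,g,c]
After op 6 (rotate(+1)): offset=3, physical=[g,c,C,n,E,F], logical=[n,E,F,g,c,C]
After op 7 (rotate(+2)): offset=5, physical=[g,c,C,n,E,F], logical=[F,g,c,C,n,E]
After op 8 (rotate(-2)): offset=3, physical=[g,c,C,n,E,F], logical=[n,E,F,g,c,C]
After op 9 (rotate(+1)): offset=4, physical=[g,c,C,n,E,F], logical=[E,F,g,c,C,n]
After op 10 (swap(1, 0)): offset=4, physical=[g,c,C,n,F,E], logical=[F,E,g,c,C,n]
After op 11 (swap(5, 2)): offset=4, physical=[n,c,C,g,F,E], logical=[F,E,n,c,C,g]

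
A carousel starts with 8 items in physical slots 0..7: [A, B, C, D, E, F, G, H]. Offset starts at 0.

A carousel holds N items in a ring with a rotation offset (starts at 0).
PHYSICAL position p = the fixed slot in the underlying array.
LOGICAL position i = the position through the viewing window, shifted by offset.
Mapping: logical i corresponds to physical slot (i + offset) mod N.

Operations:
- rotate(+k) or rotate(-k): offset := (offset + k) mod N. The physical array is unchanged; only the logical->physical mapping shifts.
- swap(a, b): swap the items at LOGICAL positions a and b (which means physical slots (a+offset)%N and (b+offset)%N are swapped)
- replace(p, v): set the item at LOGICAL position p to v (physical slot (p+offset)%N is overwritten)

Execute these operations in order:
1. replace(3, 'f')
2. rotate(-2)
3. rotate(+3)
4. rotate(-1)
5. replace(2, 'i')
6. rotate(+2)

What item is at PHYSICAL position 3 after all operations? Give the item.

After op 1 (replace(3, 'f')): offset=0, physical=[A,B,C,f,E,F,G,H], logical=[A,B,C,f,E,F,G,H]
After op 2 (rotate(-2)): offset=6, physical=[A,B,C,f,E,F,G,H], logical=[G,H,A,B,C,f,E,F]
After op 3 (rotate(+3)): offset=1, physical=[A,B,C,f,E,F,G,H], logical=[B,C,f,E,F,G,H,A]
After op 4 (rotate(-1)): offset=0, physical=[A,B,C,f,E,F,G,H], logical=[A,B,C,f,E,F,G,H]
After op 5 (replace(2, 'i')): offset=0, physical=[A,B,i,f,E,F,G,H], logical=[A,B,i,f,E,F,G,H]
After op 6 (rotate(+2)): offset=2, physical=[A,B,i,f,E,F,G,H], logical=[i,f,E,F,G,H,A,B]

Answer: f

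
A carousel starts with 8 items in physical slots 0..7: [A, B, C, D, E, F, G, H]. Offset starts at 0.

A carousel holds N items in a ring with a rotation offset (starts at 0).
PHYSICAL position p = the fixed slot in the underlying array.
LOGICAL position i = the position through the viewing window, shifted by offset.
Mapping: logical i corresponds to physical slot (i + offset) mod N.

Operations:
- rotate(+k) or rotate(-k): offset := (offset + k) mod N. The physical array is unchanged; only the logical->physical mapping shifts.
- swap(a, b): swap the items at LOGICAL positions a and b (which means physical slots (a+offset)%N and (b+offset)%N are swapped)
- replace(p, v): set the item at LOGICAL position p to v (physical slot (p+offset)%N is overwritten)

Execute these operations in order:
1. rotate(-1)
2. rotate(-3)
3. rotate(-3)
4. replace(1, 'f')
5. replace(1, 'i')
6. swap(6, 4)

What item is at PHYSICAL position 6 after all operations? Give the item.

After op 1 (rotate(-1)): offset=7, physical=[A,B,C,D,E,F,G,H], logical=[H,A,B,C,D,E,F,G]
After op 2 (rotate(-3)): offset=4, physical=[A,B,C,D,E,F,G,H], logical=[E,F,G,H,A,B,C,D]
After op 3 (rotate(-3)): offset=1, physical=[A,B,C,D,E,F,G,H], logical=[B,C,D,E,F,G,H,A]
After op 4 (replace(1, 'f')): offset=1, physical=[A,B,f,D,E,F,G,H], logical=[B,f,D,E,F,G,H,A]
After op 5 (replace(1, 'i')): offset=1, physical=[A,B,i,D,E,F,G,H], logical=[B,i,D,E,F,G,H,A]
After op 6 (swap(6, 4)): offset=1, physical=[A,B,i,D,E,H,G,F], logical=[B,i,D,E,H,G,F,A]

Answer: G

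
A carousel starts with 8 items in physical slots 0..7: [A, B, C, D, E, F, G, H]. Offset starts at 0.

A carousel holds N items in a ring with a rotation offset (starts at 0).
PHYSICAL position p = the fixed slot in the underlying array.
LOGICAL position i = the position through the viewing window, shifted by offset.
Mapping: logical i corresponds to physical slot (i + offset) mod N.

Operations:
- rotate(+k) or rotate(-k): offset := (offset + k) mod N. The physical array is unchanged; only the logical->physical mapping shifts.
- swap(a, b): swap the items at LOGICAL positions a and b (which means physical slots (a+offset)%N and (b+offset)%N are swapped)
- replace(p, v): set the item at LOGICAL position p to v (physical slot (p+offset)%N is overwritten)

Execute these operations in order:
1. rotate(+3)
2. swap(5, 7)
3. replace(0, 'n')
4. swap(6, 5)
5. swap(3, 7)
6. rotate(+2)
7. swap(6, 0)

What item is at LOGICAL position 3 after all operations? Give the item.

After op 1 (rotate(+3)): offset=3, physical=[A,B,C,D,E,F,G,H], logical=[D,E,F,G,H,A,B,C]
After op 2 (swap(5, 7)): offset=3, physical=[C,B,A,D,E,F,G,H], logical=[D,E,F,G,H,C,B,A]
After op 3 (replace(0, 'n')): offset=3, physical=[C,B,A,n,E,F,G,H], logical=[n,E,F,G,H,C,B,A]
After op 4 (swap(6, 5)): offset=3, physical=[B,C,A,n,E,F,G,H], logical=[n,E,F,G,H,B,C,A]
After op 5 (swap(3, 7)): offset=3, physical=[B,C,G,n,E,F,A,H], logical=[n,E,F,A,H,B,C,G]
After op 6 (rotate(+2)): offset=5, physical=[B,C,G,n,E,F,A,H], logical=[F,A,H,B,C,G,n,E]
After op 7 (swap(6, 0)): offset=5, physical=[B,C,G,F,E,n,A,H], logical=[n,A,H,B,C,G,F,E]

Answer: B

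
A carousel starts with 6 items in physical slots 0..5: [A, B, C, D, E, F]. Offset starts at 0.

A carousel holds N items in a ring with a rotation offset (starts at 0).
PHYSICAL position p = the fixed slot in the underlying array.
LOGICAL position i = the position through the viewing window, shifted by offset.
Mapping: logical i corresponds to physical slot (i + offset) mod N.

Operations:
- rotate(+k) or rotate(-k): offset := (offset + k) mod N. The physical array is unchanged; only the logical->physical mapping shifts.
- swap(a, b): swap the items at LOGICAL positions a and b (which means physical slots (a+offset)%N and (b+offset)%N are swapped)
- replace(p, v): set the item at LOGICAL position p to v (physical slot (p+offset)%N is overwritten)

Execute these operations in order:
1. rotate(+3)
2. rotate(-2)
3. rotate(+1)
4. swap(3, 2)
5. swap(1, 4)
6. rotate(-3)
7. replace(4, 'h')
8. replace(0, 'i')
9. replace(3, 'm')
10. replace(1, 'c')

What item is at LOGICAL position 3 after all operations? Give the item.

After op 1 (rotate(+3)): offset=3, physical=[A,B,C,D,E,F], logical=[D,E,F,A,B,C]
After op 2 (rotate(-2)): offset=1, physical=[A,B,C,D,E,F], logical=[B,C,D,E,F,A]
After op 3 (rotate(+1)): offset=2, physical=[A,B,C,D,E,F], logical=[C,D,E,F,A,B]
After op 4 (swap(3, 2)): offset=2, physical=[A,B,C,D,F,E], logical=[C,D,F,E,A,B]
After op 5 (swap(1, 4)): offset=2, physical=[D,B,C,A,F,E], logical=[C,A,F,E,D,B]
After op 6 (rotate(-3)): offset=5, physical=[D,B,C,A,F,E], logical=[E,D,B,C,A,F]
After op 7 (replace(4, 'h')): offset=5, physical=[D,B,C,h,F,E], logical=[E,D,B,C,h,F]
After op 8 (replace(0, 'i')): offset=5, physical=[D,B,C,h,F,i], logical=[i,D,B,C,h,F]
After op 9 (replace(3, 'm')): offset=5, physical=[D,B,m,h,F,i], logical=[i,D,B,m,h,F]
After op 10 (replace(1, 'c')): offset=5, physical=[c,B,m,h,F,i], logical=[i,c,B,m,h,F]

Answer: m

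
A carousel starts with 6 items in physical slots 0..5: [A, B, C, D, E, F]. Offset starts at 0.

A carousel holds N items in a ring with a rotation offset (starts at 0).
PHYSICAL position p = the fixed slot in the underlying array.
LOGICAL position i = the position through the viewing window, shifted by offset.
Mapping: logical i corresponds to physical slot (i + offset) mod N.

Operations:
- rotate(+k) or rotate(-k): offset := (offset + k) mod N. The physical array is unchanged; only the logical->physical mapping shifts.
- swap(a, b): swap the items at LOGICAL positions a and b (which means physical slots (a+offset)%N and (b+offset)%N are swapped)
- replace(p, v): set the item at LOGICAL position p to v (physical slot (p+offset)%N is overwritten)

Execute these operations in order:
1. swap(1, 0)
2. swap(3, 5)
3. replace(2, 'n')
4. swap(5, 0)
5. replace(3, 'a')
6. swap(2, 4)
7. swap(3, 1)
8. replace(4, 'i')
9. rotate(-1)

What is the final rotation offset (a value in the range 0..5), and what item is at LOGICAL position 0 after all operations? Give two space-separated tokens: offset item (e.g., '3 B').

After op 1 (swap(1, 0)): offset=0, physical=[B,A,C,D,E,F], logical=[B,A,C,D,E,F]
After op 2 (swap(3, 5)): offset=0, physical=[B,A,C,F,E,D], logical=[B,A,C,F,E,D]
After op 3 (replace(2, 'n')): offset=0, physical=[B,A,n,F,E,D], logical=[B,A,n,F,E,D]
After op 4 (swap(5, 0)): offset=0, physical=[D,A,n,F,E,B], logical=[D,A,n,F,E,B]
After op 5 (replace(3, 'a')): offset=0, physical=[D,A,n,a,E,B], logical=[D,A,n,a,E,B]
After op 6 (swap(2, 4)): offset=0, physical=[D,A,E,a,n,B], logical=[D,A,E,a,n,B]
After op 7 (swap(3, 1)): offset=0, physical=[D,a,E,A,n,B], logical=[D,a,E,A,n,B]
After op 8 (replace(4, 'i')): offset=0, physical=[D,a,E,A,i,B], logical=[D,a,E,A,i,B]
After op 9 (rotate(-1)): offset=5, physical=[D,a,E,A,i,B], logical=[B,D,a,E,A,i]

Answer: 5 B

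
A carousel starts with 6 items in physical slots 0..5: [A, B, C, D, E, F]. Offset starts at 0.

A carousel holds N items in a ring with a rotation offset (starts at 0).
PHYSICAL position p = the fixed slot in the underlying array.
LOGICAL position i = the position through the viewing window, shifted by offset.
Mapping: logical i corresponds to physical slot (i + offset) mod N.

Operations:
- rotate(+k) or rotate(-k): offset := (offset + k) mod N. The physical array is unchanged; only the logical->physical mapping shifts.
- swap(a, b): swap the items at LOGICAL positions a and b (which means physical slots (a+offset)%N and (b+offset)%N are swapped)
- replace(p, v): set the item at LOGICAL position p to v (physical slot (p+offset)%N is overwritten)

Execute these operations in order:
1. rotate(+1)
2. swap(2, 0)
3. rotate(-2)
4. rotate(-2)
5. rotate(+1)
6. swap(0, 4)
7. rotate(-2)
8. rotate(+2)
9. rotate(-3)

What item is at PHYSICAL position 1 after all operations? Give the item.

Answer: D

Derivation:
After op 1 (rotate(+1)): offset=1, physical=[A,B,C,D,E,F], logical=[B,C,D,E,F,A]
After op 2 (swap(2, 0)): offset=1, physical=[A,D,C,B,E,F], logical=[D,C,B,E,F,A]
After op 3 (rotate(-2)): offset=5, physical=[A,D,C,B,E,F], logical=[F,A,D,C,B,E]
After op 4 (rotate(-2)): offset=3, physical=[A,D,C,B,E,F], logical=[B,E,F,A,D,C]
After op 5 (rotate(+1)): offset=4, physical=[A,D,C,B,E,F], logical=[E,F,A,D,C,B]
After op 6 (swap(0, 4)): offset=4, physical=[A,D,E,B,C,F], logical=[C,F,A,D,E,B]
After op 7 (rotate(-2)): offset=2, physical=[A,D,E,B,C,F], logical=[E,B,C,F,A,D]
After op 8 (rotate(+2)): offset=4, physical=[A,D,E,B,C,F], logical=[C,F,A,D,E,B]
After op 9 (rotate(-3)): offset=1, physical=[A,D,E,B,C,F], logical=[D,E,B,C,F,A]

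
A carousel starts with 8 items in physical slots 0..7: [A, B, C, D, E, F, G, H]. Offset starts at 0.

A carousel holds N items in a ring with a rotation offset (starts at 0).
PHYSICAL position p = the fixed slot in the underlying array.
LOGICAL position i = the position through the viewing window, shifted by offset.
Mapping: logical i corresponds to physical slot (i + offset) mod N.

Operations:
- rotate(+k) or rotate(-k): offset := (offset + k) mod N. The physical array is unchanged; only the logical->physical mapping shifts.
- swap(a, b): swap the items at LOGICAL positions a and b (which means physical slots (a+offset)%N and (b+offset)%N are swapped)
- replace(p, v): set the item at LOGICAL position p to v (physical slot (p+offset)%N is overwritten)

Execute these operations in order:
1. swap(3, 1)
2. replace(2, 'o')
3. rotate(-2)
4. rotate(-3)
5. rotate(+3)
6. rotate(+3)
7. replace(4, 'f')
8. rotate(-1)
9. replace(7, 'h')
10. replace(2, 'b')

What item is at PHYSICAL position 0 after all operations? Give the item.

Answer: A

Derivation:
After op 1 (swap(3, 1)): offset=0, physical=[A,D,C,B,E,F,G,H], logical=[A,D,C,B,E,F,G,H]
After op 2 (replace(2, 'o')): offset=0, physical=[A,D,o,B,E,F,G,H], logical=[A,D,o,B,E,F,G,H]
After op 3 (rotate(-2)): offset=6, physical=[A,D,o,B,E,F,G,H], logical=[G,H,A,D,o,B,E,F]
After op 4 (rotate(-3)): offset=3, physical=[A,D,o,B,E,F,G,H], logical=[B,E,F,G,H,A,D,o]
After op 5 (rotate(+3)): offset=6, physical=[A,D,o,B,E,F,G,H], logical=[G,H,A,D,o,B,E,F]
After op 6 (rotate(+3)): offset=1, physical=[A,D,o,B,E,F,G,H], logical=[D,o,B,E,F,G,H,A]
After op 7 (replace(4, 'f')): offset=1, physical=[A,D,o,B,E,f,G,H], logical=[D,o,B,E,f,G,H,A]
After op 8 (rotate(-1)): offset=0, physical=[A,D,o,B,E,f,G,H], logical=[A,D,o,B,E,f,G,H]
After op 9 (replace(7, 'h')): offset=0, physical=[A,D,o,B,E,f,G,h], logical=[A,D,o,B,E,f,G,h]
After op 10 (replace(2, 'b')): offset=0, physical=[A,D,b,B,E,f,G,h], logical=[A,D,b,B,E,f,G,h]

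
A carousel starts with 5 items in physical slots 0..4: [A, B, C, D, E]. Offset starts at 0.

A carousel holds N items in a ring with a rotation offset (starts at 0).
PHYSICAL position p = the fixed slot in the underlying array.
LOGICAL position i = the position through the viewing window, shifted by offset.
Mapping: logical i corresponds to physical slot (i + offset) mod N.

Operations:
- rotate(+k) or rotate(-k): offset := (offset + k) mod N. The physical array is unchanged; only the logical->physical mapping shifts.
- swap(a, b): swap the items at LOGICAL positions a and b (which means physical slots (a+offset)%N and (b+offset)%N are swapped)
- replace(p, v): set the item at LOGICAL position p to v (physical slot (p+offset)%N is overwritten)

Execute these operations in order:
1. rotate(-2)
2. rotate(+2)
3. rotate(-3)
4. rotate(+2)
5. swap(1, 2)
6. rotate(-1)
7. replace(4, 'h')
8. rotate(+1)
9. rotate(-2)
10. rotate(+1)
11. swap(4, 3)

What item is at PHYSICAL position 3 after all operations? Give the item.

After op 1 (rotate(-2)): offset=3, physical=[A,B,C,D,E], logical=[D,E,A,B,C]
After op 2 (rotate(+2)): offset=0, physical=[A,B,C,D,E], logical=[A,B,C,D,E]
After op 3 (rotate(-3)): offset=2, physical=[A,B,C,D,E], logical=[C,D,E,A,B]
After op 4 (rotate(+2)): offset=4, physical=[A,B,C,D,E], logical=[E,A,B,C,D]
After op 5 (swap(1, 2)): offset=4, physical=[B,A,C,D,E], logical=[E,B,A,C,D]
After op 6 (rotate(-1)): offset=3, physical=[B,A,C,D,E], logical=[D,E,B,A,C]
After op 7 (replace(4, 'h')): offset=3, physical=[B,A,h,D,E], logical=[D,E,B,A,h]
After op 8 (rotate(+1)): offset=4, physical=[B,A,h,D,E], logical=[E,B,A,h,D]
After op 9 (rotate(-2)): offset=2, physical=[B,A,h,D,E], logical=[h,D,E,B,A]
After op 10 (rotate(+1)): offset=3, physical=[B,A,h,D,E], logical=[D,E,B,A,h]
After op 11 (swap(4, 3)): offset=3, physical=[B,h,A,D,E], logical=[D,E,B,h,A]

Answer: D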